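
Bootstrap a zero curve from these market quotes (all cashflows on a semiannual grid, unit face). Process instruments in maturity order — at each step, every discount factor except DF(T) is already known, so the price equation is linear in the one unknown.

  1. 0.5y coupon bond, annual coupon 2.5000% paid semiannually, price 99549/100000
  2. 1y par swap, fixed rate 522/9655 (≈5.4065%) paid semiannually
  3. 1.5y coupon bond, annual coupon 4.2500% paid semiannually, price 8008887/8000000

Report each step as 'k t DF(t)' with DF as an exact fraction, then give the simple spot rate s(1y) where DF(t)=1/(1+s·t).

step 1 [0.5y] bond c/2=1/80: DF=(99549/100000 − 1/80·(0))/(1+1/80) = 1229/1250 ≈ 0.983200
step 2 [1y] swap r/2=261/9655: DF=(1 − 261/9655·(0.983200))/(1+261/9655) = 4739/5000 ≈ 0.947800
step 3 [1.5y] bond c/2=17/800: DF=(8008887/8000000 − 17/800·(0.983200+0.947800))/(1+17/800) = 9401/10000 ≈ 0.940100

1 1/2 1229/1250
2 1 4739/5000
3 3/2 9401/10000
s(1y) = (1/(4739/5000) − 1)/(1) = 261/4739 ≈ 5.5075%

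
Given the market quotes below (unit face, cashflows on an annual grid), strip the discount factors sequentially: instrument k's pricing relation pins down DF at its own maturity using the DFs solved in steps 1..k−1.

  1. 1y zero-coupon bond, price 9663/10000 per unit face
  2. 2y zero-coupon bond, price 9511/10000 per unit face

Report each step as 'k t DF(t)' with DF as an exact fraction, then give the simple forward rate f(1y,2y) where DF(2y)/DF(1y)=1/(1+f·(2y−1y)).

step 1 [1y] zero: DF = P = 9663/10000 ≈ 0.966300
step 2 [2y] zero: DF = P = 9511/10000 ≈ 0.951100

1 1 9663/10000
2 2 9511/10000
f(1y,2y) = ((9663/10000)/(9511/10000) − 1)/(1) = 152/9511 ≈ 1.5981%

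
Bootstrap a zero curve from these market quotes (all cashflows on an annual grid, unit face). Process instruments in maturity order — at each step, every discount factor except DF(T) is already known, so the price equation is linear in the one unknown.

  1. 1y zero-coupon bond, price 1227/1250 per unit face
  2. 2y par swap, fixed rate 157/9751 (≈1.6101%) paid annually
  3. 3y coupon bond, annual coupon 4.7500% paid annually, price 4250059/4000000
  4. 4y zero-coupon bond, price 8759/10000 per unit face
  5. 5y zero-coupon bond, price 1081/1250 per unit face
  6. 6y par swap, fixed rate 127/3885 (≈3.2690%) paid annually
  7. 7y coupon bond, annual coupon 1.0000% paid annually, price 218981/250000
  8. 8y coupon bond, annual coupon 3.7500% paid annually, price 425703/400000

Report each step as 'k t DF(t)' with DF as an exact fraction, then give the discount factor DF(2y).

1 1 1227/1250
2 2 4843/5000
3 3 9259/10000
4 4 8759/10000
5 5 1081/1250
6 6 4111/5000
7 7 4067/5000
8 8 3999/5000
DF(2y) = 4843/5000 ≈ 0.968600

step 1 [1y] zero: DF = P = 1227/1250 ≈ 0.981600
step 2 [2y] swap r/1=157/9751: DF=(1 − 157/9751·(0.981600))/(1+157/9751) = 4843/5000 ≈ 0.968600
step 3 [3y] bond c/1=19/400: DF=(4250059/4000000 − 19/400·(0.981600+0.968600))/(1+19/400) = 9259/10000 ≈ 0.925900
step 4 [4y] zero: DF = P = 8759/10000 ≈ 0.875900
step 5 [5y] zero: DF = P = 1081/1250 ≈ 0.864800
step 6 [6y] swap r/1=127/3885: DF=(1 − 127/3885·(0.981600+0.968600+0.925900+0.875900+0.864800))/(1+127/3885) = 4111/5000 ≈ 0.822200
step 7 [7y] bond c/1=1/100: DF=(218981/250000 − 1/100·(0.981600+0.968600+0.925900+0.875900+0.864800+0.822200))/(1+1/100) = 4067/5000 ≈ 0.813400
step 8 [8y] bond c/1=3/80: DF=(425703/400000 − 3/80·(0.981600+0.968600+0.925900+0.875900+0.864800+0.822200+0.813400))/(1+3/80) = 3999/5000 ≈ 0.799800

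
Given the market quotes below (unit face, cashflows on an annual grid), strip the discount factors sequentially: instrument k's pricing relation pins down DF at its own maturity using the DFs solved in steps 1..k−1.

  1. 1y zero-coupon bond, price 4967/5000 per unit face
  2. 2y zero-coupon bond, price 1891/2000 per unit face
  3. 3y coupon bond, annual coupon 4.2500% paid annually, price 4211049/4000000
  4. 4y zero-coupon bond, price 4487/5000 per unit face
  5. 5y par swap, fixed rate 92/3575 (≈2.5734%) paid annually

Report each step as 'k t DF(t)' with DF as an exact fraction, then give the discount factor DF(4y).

1 1 4967/5000
2 2 1891/2000
3 3 2327/2500
4 4 4487/5000
5 5 2201/2500
DF(4y) = 4487/5000 ≈ 0.897400

step 1 [1y] zero: DF = P = 4967/5000 ≈ 0.993400
step 2 [2y] zero: DF = P = 1891/2000 ≈ 0.945500
step 3 [3y] bond c/1=17/400: DF=(4211049/4000000 − 17/400·(0.993400+0.945500))/(1+17/400) = 2327/2500 ≈ 0.930800
step 4 [4y] zero: DF = P = 4487/5000 ≈ 0.897400
step 5 [5y] swap r/1=92/3575: DF=(1 − 92/3575·(0.993400+0.945500+0.930800+0.897400))/(1+92/3575) = 2201/2500 ≈ 0.880400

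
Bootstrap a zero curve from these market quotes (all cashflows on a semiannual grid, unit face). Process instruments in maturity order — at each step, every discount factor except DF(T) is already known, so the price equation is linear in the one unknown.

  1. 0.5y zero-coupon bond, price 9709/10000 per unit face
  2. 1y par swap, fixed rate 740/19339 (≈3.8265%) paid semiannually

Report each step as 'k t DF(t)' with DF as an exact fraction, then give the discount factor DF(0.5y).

step 1 [0.5y] zero: DF = P = 9709/10000 ≈ 0.970900
step 2 [1y] swap r/2=370/19339: DF=(1 − 370/19339·(0.970900))/(1+370/19339) = 963/1000 ≈ 0.963000

1 1/2 9709/10000
2 1 963/1000
DF(0.5y) = 9709/10000 ≈ 0.970900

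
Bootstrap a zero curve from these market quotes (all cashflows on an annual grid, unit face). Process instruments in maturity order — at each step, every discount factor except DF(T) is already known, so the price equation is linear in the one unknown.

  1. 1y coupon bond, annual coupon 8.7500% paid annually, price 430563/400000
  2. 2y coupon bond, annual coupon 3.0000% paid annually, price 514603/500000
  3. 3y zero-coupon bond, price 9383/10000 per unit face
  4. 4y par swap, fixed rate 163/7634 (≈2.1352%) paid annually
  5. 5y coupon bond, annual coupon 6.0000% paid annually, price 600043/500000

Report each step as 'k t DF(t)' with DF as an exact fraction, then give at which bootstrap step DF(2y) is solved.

1 1 4949/5000
2 2 1213/1250
3 3 9383/10000
4 4 1837/2000
5 5 9161/10000
DF(2y) is solved at step 2

step 1 [1y] bond c/1=7/80: DF=(430563/400000 − 7/80·(0))/(1+7/80) = 4949/5000 ≈ 0.989800
step 2 [2y] bond c/1=3/100: DF=(514603/500000 − 3/100·(0.989800))/(1+3/100) = 1213/1250 ≈ 0.970400
step 3 [3y] zero: DF = P = 9383/10000 ≈ 0.938300
step 4 [4y] swap r/1=163/7634: DF=(1 − 163/7634·(0.989800+0.970400+0.938300))/(1+163/7634) = 1837/2000 ≈ 0.918500
step 5 [5y] bond c/1=3/50: DF=(600043/500000 − 3/50·(0.989800+0.970400+0.938300+0.918500))/(1+3/50) = 9161/10000 ≈ 0.916100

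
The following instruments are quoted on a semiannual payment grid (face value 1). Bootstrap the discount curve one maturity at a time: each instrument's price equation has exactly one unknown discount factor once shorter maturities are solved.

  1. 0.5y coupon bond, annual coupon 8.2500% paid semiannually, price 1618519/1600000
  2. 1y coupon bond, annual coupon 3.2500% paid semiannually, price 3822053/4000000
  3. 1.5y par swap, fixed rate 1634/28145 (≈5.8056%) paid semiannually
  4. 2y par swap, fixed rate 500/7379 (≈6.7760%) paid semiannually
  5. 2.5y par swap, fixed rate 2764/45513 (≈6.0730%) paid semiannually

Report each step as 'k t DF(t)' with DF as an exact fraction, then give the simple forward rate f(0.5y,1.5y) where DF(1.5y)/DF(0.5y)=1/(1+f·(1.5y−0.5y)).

step 1 [0.5y] bond c/2=33/800: DF=(1618519/1600000 − 33/800·(0))/(1+33/800) = 1943/2000 ≈ 0.971500
step 2 [1y] bond c/2=13/800: DF=(3822053/4000000 − 13/800·(0.971500))/(1+13/800) = 9247/10000 ≈ 0.924700
step 3 [1.5y] swap r/2=817/28145: DF=(1 − 817/28145·(0.971500+0.924700))/(1+817/28145) = 9183/10000 ≈ 0.918300
step 4 [2y] swap r/2=250/7379: DF=(1 − 250/7379·(0.971500+0.924700+0.918300))/(1+250/7379) = 7/8 ≈ 0.875000
step 5 [2.5y] swap r/2=1382/45513: DF=(1 − 1382/45513·(0.971500+0.924700+0.918300+0.875000))/(1+1382/45513) = 4309/5000 ≈ 0.861800

1 1/2 1943/2000
2 1 9247/10000
3 3/2 9183/10000
4 2 7/8
5 5/2 4309/5000
f(0.5y,1.5y) = ((1943/2000)/(9183/10000) − 1)/(1) = 532/9183 ≈ 5.7933%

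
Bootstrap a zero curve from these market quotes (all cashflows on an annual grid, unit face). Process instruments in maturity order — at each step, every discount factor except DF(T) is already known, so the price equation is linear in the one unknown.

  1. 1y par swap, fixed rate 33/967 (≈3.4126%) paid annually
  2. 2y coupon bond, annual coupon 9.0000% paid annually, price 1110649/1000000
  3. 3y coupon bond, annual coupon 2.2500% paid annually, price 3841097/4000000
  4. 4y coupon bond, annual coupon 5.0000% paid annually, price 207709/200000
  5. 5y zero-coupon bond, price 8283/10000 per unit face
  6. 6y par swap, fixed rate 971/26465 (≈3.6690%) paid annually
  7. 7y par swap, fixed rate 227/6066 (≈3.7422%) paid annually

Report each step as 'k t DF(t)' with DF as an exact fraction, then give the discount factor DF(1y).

step 1 [1y] swap r/1=33/967: DF=(1 − 33/967·(0))/(1+33/967) = 967/1000 ≈ 0.967000
step 2 [2y] bond c/1=9/100: DF=(1110649/1000000 − 9/100·(0.967000))/(1+9/100) = 9391/10000 ≈ 0.939100
step 3 [3y] bond c/1=9/400: DF=(3841097/4000000 − 9/400·(0.967000+0.939100))/(1+9/400) = 2243/2500 ≈ 0.897200
step 4 [4y] bond c/1=1/20: DF=(207709/200000 − 1/20·(0.967000+0.939100+0.897200))/(1+1/20) = 2139/2500 ≈ 0.855600
step 5 [5y] zero: DF = P = 8283/10000 ≈ 0.828300
step 6 [6y] swap r/1=971/26465: DF=(1 − 971/26465·(0.967000+0.939100+0.897200+0.855600+0.828300))/(1+971/26465) = 4029/5000 ≈ 0.805800
step 7 [7y] swap r/1=227/6066: DF=(1 − 227/6066·(0.967000+0.939100+0.897200+0.855600+0.828300+0.805800))/(1+227/6066) = 773/1000 ≈ 0.773000

1 1 967/1000
2 2 9391/10000
3 3 2243/2500
4 4 2139/2500
5 5 8283/10000
6 6 4029/5000
7 7 773/1000
DF(1y) = 967/1000 ≈ 0.967000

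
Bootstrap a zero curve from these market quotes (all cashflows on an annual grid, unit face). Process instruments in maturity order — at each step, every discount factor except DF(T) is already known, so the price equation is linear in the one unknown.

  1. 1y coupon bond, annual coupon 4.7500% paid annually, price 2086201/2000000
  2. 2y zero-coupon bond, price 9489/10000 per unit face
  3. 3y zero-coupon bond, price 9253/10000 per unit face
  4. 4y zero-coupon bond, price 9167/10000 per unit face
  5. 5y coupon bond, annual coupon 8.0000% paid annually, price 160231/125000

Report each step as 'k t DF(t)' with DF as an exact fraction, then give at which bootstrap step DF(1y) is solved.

1 1 4979/5000
2 2 9489/10000
3 3 9253/10000
4 4 9167/10000
5 5 1133/1250
DF(1y) is solved at step 1

step 1 [1y] bond c/1=19/400: DF=(2086201/2000000 − 19/400·(0))/(1+19/400) = 4979/5000 ≈ 0.995800
step 2 [2y] zero: DF = P = 9489/10000 ≈ 0.948900
step 3 [3y] zero: DF = P = 9253/10000 ≈ 0.925300
step 4 [4y] zero: DF = P = 9167/10000 ≈ 0.916700
step 5 [5y] bond c/1=2/25: DF=(160231/125000 − 2/25·(0.995800+0.948900+0.925300+0.916700))/(1+2/25) = 1133/1250 ≈ 0.906400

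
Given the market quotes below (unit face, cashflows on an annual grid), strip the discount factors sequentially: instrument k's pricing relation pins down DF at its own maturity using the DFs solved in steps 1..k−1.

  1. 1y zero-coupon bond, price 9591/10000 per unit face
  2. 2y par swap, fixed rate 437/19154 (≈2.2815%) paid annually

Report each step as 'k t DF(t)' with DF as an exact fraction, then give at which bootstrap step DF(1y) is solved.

step 1 [1y] zero: DF = P = 9591/10000 ≈ 0.959100
step 2 [2y] swap r/1=437/19154: DF=(1 − 437/19154·(0.959100))/(1+437/19154) = 9563/10000 ≈ 0.956300

1 1 9591/10000
2 2 9563/10000
DF(1y) is solved at step 1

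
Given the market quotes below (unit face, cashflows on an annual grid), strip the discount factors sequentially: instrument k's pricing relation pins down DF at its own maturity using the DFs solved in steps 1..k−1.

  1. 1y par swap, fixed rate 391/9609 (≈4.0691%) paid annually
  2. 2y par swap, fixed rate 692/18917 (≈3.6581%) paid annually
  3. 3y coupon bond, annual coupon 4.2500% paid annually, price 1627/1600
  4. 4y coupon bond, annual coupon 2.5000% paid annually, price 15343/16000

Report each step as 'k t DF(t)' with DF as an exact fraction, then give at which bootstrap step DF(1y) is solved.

step 1 [1y] swap r/1=391/9609: DF=(1 − 391/9609·(0))/(1+391/9609) = 9609/10000 ≈ 0.960900
step 2 [2y] swap r/1=692/18917: DF=(1 − 692/18917·(0.960900))/(1+692/18917) = 2327/2500 ≈ 0.930800
step 3 [3y] bond c/1=17/400: DF=(1627/1600 − 17/400·(0.960900+0.930800))/(1+17/400) = 8983/10000 ≈ 0.898300
step 4 [4y] bond c/1=1/40: DF=(15343/16000 − 1/40·(0.960900+0.930800+0.898300))/(1+1/40) = 347/400 ≈ 0.867500

1 1 9609/10000
2 2 2327/2500
3 3 8983/10000
4 4 347/400
DF(1y) is solved at step 1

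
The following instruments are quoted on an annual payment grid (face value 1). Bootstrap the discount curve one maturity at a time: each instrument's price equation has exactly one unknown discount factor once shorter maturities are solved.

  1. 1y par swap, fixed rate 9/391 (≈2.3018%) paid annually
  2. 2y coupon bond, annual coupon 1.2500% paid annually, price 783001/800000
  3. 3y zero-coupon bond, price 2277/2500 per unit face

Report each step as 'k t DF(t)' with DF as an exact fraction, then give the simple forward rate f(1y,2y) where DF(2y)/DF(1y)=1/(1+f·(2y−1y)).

1 1 391/400
2 2 4773/5000
3 3 2277/2500
f(1y,2y) = ((391/400)/(4773/5000) − 1)/(1) = 229/9546 ≈ 2.3989%

step 1 [1y] swap r/1=9/391: DF=(1 − 9/391·(0))/(1+9/391) = 391/400 ≈ 0.977500
step 2 [2y] bond c/1=1/80: DF=(783001/800000 − 1/80·(0.977500))/(1+1/80) = 4773/5000 ≈ 0.954600
step 3 [3y] zero: DF = P = 2277/2500 ≈ 0.910800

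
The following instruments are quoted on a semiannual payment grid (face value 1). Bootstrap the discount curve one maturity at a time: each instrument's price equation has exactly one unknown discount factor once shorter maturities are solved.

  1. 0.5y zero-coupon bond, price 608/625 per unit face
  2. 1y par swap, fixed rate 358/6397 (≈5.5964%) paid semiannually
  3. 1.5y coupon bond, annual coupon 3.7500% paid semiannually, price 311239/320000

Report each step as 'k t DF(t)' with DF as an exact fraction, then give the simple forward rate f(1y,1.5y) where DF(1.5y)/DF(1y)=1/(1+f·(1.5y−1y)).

1 1/2 608/625
2 1 9463/10000
3 3/2 4597/5000
f(1y,1.5y) = ((9463/10000)/(4597/5000) − 1)/(1/2) = 269/4597 ≈ 5.8516%

step 1 [0.5y] zero: DF = P = 608/625 ≈ 0.972800
step 2 [1y] swap r/2=179/6397: DF=(1 − 179/6397·(0.972800))/(1+179/6397) = 9463/10000 ≈ 0.946300
step 3 [1.5y] bond c/2=3/160: DF=(311239/320000 − 3/160·(0.972800+0.946300))/(1+3/160) = 4597/5000 ≈ 0.919400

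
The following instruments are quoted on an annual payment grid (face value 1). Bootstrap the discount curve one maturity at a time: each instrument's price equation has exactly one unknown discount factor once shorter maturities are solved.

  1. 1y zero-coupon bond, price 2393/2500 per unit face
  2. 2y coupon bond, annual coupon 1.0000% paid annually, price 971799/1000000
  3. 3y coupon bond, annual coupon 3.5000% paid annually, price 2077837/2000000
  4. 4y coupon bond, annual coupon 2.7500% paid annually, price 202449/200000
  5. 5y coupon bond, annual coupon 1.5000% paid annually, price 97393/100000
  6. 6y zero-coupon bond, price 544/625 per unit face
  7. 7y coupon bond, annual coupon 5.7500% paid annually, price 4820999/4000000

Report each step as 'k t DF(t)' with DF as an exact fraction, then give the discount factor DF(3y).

1 1 2393/2500
2 2 9527/10000
3 3 587/625
4 4 9089/10000
5 5 113/125
6 6 544/625
7 7 8389/10000
DF(3y) = 587/625 ≈ 0.939200

step 1 [1y] zero: DF = P = 2393/2500 ≈ 0.957200
step 2 [2y] bond c/1=1/100: DF=(971799/1000000 − 1/100·(0.957200))/(1+1/100) = 9527/10000 ≈ 0.952700
step 3 [3y] bond c/1=7/200: DF=(2077837/2000000 − 7/200·(0.957200+0.952700))/(1+7/200) = 587/625 ≈ 0.939200
step 4 [4y] bond c/1=11/400: DF=(202449/200000 − 11/400·(0.957200+0.952700+0.939200))/(1+11/400) = 9089/10000 ≈ 0.908900
step 5 [5y] bond c/1=3/200: DF=(97393/100000 − 3/200·(0.957200+0.952700+0.939200+0.908900))/(1+3/200) = 113/125 ≈ 0.904000
step 6 [6y] zero: DF = P = 544/625 ≈ 0.870400
step 7 [7y] bond c/1=23/400: DF=(4820999/4000000 − 23/400·(0.957200+0.952700+0.939200+0.908900+0.904000+0.870400))/(1+23/400) = 8389/10000 ≈ 0.838900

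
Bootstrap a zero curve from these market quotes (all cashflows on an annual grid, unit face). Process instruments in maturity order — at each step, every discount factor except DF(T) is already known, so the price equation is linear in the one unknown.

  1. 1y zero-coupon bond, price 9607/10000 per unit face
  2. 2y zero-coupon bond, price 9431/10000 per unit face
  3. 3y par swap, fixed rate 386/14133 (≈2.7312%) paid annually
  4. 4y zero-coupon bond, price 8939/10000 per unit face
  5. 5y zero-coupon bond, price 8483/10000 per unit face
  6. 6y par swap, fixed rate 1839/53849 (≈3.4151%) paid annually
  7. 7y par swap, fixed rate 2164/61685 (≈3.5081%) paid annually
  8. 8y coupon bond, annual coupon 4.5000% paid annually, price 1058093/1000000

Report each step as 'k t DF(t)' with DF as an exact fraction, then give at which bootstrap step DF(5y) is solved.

1 1 9607/10000
2 2 9431/10000
3 3 2307/2500
4 4 8939/10000
5 5 8483/10000
6 6 8161/10000
7 7 1959/2500
8 8 7469/10000
DF(5y) is solved at step 5

step 1 [1y] zero: DF = P = 9607/10000 ≈ 0.960700
step 2 [2y] zero: DF = P = 9431/10000 ≈ 0.943100
step 3 [3y] swap r/1=386/14133: DF=(1 − 386/14133·(0.960700+0.943100))/(1+386/14133) = 2307/2500 ≈ 0.922800
step 4 [4y] zero: DF = P = 8939/10000 ≈ 0.893900
step 5 [5y] zero: DF = P = 8483/10000 ≈ 0.848300
step 6 [6y] swap r/1=1839/53849: DF=(1 − 1839/53849·(0.960700+0.943100+0.922800+0.893900+0.848300))/(1+1839/53849) = 8161/10000 ≈ 0.816100
step 7 [7y] swap r/1=2164/61685: DF=(1 − 2164/61685·(0.960700+0.943100+0.922800+0.893900+0.848300+0.816100))/(1+2164/61685) = 1959/2500 ≈ 0.783600
step 8 [8y] bond c/1=9/200: DF=(1058093/1000000 − 9/200·(0.960700+0.943100+0.922800+0.893900+0.848300+0.816100+0.783600))/(1+9/200) = 7469/10000 ≈ 0.746900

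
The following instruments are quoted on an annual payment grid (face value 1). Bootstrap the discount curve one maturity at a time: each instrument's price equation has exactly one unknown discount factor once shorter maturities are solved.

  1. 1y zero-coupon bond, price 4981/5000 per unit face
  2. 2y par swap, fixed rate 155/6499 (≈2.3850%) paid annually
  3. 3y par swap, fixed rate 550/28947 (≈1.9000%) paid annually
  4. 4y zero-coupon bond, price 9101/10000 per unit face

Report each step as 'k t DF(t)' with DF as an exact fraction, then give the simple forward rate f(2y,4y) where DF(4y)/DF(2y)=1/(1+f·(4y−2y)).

1 1 4981/5000
2 2 1907/2000
3 3 189/200
4 4 9101/10000
f(2y,4y) = ((1907/2000)/(9101/10000) − 1)/(2) = 217/9101 ≈ 2.3844%

step 1 [1y] zero: DF = P = 4981/5000 ≈ 0.996200
step 2 [2y] swap r/1=155/6499: DF=(1 − 155/6499·(0.996200))/(1+155/6499) = 1907/2000 ≈ 0.953500
step 3 [3y] swap r/1=550/28947: DF=(1 − 550/28947·(0.996200+0.953500))/(1+550/28947) = 189/200 ≈ 0.945000
step 4 [4y] zero: DF = P = 9101/10000 ≈ 0.910100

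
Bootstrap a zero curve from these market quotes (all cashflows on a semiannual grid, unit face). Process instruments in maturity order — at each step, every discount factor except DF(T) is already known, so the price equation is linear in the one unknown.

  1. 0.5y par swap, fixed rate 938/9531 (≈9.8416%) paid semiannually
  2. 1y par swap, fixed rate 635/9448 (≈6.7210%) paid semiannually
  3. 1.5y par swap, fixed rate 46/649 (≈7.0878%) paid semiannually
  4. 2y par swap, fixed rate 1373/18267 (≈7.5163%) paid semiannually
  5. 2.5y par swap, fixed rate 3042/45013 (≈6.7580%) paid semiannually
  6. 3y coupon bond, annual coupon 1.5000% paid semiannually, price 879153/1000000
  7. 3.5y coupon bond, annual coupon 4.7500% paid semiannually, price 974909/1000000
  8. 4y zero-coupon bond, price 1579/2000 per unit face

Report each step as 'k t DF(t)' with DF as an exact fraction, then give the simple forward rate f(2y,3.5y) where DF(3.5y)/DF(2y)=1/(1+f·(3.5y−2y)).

1 1/2 9531/10000
2 1 1873/2000
3 3/2 9011/10000
4 2 8627/10000
5 5/2 8479/10000
6 3 8391/10000
7 7/2 2071/2500
8 4 1579/2000
f(2y,3.5y) = ((8627/10000)/(2071/2500) − 1)/(3/2) = 343/12426 ≈ 2.7603%

step 1 [0.5y] swap r/2=469/9531: DF=(1 − 469/9531·(0))/(1+469/9531) = 9531/10000 ≈ 0.953100
step 2 [1y] swap r/2=635/18896: DF=(1 − 635/18896·(0.953100))/(1+635/18896) = 1873/2000 ≈ 0.936500
step 3 [1.5y] swap r/2=23/649: DF=(1 − 23/649·(0.953100+0.936500))/(1+23/649) = 9011/10000 ≈ 0.901100
step 4 [2y] swap r/2=1373/36534: DF=(1 − 1373/36534·(0.953100+0.936500+0.901100))/(1+1373/36534) = 8627/10000 ≈ 0.862700
step 5 [2.5y] swap r/2=1521/45013: DF=(1 − 1521/45013·(0.953100+0.936500+0.901100+0.862700))/(1+1521/45013) = 8479/10000 ≈ 0.847900
step 6 [3y] bond c/2=3/400: DF=(879153/1000000 − 3/400·(0.953100+0.936500+0.901100+0.862700+0.847900))/(1+3/400) = 8391/10000 ≈ 0.839100
step 7 [3.5y] bond c/2=19/800: DF=(974909/1000000 − 19/800·(0.953100+0.936500+0.901100+0.862700+0.847900+0.839100))/(1+19/800) = 2071/2500 ≈ 0.828400
step 8 [4y] zero: DF = P = 1579/2000 ≈ 0.789500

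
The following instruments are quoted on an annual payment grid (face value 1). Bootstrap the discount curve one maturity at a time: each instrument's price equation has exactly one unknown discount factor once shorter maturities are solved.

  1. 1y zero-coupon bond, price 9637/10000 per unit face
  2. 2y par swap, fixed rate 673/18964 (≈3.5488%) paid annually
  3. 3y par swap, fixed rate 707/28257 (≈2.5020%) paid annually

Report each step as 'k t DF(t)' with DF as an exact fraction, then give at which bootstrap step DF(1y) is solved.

1 1 9637/10000
2 2 9327/10000
3 3 9293/10000
DF(1y) is solved at step 1

step 1 [1y] zero: DF = P = 9637/10000 ≈ 0.963700
step 2 [2y] swap r/1=673/18964: DF=(1 − 673/18964·(0.963700))/(1+673/18964) = 9327/10000 ≈ 0.932700
step 3 [3y] swap r/1=707/28257: DF=(1 − 707/28257·(0.963700+0.932700))/(1+707/28257) = 9293/10000 ≈ 0.929300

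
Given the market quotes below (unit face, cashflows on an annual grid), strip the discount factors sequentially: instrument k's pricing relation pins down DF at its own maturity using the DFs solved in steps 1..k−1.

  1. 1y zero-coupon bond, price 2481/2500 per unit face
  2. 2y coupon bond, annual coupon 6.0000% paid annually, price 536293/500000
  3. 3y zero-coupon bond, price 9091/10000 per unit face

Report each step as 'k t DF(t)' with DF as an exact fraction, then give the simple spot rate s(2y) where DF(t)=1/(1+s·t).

step 1 [1y] zero: DF = P = 2481/2500 ≈ 0.992400
step 2 [2y] bond c/1=3/50: DF=(536293/500000 − 3/50·(0.992400))/(1+3/50) = 9557/10000 ≈ 0.955700
step 3 [3y] zero: DF = P = 9091/10000 ≈ 0.909100

1 1 2481/2500
2 2 9557/10000
3 3 9091/10000
s(2y) = (1/(9557/10000) − 1)/(2) = 443/19114 ≈ 2.3177%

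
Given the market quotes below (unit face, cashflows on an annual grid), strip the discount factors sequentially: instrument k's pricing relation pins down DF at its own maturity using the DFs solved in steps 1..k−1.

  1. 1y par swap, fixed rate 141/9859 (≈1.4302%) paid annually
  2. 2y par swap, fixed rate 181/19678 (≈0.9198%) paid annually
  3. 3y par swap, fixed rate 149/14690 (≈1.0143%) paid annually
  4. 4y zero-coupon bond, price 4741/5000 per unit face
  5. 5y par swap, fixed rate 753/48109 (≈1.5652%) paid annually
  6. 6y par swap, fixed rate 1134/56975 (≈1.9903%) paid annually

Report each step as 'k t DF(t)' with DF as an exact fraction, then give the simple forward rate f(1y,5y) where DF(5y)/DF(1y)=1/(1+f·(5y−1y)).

1 1 9859/10000
2 2 9819/10000
3 3 4851/5000
4 4 4741/5000
5 5 9247/10000
6 6 4433/5000
f(1y,5y) = ((9859/10000)/(9247/10000) − 1)/(4) = 153/9247 ≈ 1.6546%

step 1 [1y] swap r/1=141/9859: DF=(1 − 141/9859·(0))/(1+141/9859) = 9859/10000 ≈ 0.985900
step 2 [2y] swap r/1=181/19678: DF=(1 − 181/19678·(0.985900))/(1+181/19678) = 9819/10000 ≈ 0.981900
step 3 [3y] swap r/1=149/14690: DF=(1 − 149/14690·(0.985900+0.981900))/(1+149/14690) = 4851/5000 ≈ 0.970200
step 4 [4y] zero: DF = P = 4741/5000 ≈ 0.948200
step 5 [5y] swap r/1=753/48109: DF=(1 − 753/48109·(0.985900+0.981900+0.970200+0.948200))/(1+753/48109) = 9247/10000 ≈ 0.924700
step 6 [6y] swap r/1=1134/56975: DF=(1 − 1134/56975·(0.985900+0.981900+0.970200+0.948200+0.924700))/(1+1134/56975) = 4433/5000 ≈ 0.886600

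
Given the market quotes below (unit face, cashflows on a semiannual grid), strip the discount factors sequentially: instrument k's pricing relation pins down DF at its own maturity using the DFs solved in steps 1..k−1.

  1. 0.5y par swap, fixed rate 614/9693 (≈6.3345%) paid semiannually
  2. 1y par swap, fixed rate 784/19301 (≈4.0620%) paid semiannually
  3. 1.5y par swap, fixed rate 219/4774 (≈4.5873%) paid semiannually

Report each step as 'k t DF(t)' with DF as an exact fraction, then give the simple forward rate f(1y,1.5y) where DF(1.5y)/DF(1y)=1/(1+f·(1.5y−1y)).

1 1/2 9693/10000
2 1 1201/1250
3 3/2 9343/10000
f(1y,1.5y) = ((1201/1250)/(9343/10000) − 1)/(1/2) = 530/9343 ≈ 5.6727%

step 1 [0.5y] swap r/2=307/9693: DF=(1 − 307/9693·(0))/(1+307/9693) = 9693/10000 ≈ 0.969300
step 2 [1y] swap r/2=392/19301: DF=(1 − 392/19301·(0.969300))/(1+392/19301) = 1201/1250 ≈ 0.960800
step 3 [1.5y] swap r/2=219/9548: DF=(1 − 219/9548·(0.969300+0.960800))/(1+219/9548) = 9343/10000 ≈ 0.934300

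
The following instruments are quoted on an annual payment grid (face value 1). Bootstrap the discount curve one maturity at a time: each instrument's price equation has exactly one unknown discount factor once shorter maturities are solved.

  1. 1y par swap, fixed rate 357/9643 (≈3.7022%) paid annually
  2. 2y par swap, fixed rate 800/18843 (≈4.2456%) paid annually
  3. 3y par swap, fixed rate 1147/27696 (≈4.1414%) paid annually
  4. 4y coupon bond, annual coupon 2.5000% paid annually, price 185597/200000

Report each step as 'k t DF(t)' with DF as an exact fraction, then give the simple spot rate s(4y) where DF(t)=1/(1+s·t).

step 1 [1y] swap r/1=357/9643: DF=(1 − 357/9643·(0))/(1+357/9643) = 9643/10000 ≈ 0.964300
step 2 [2y] swap r/1=800/18843: DF=(1 − 800/18843·(0.964300))/(1+800/18843) = 23/25 ≈ 0.920000
step 3 [3y] swap r/1=1147/27696: DF=(1 − 1147/27696·(0.964300+0.920000))/(1+1147/27696) = 8853/10000 ≈ 0.885300
step 4 [4y] bond c/1=1/40: DF=(185597/200000 − 1/40·(0.964300+0.920000+0.885300))/(1+1/40) = 4189/5000 ≈ 0.837800

1 1 9643/10000
2 2 23/25
3 3 8853/10000
4 4 4189/5000
s(4y) = (1/(4189/5000) − 1)/(4) = 811/16756 ≈ 4.8401%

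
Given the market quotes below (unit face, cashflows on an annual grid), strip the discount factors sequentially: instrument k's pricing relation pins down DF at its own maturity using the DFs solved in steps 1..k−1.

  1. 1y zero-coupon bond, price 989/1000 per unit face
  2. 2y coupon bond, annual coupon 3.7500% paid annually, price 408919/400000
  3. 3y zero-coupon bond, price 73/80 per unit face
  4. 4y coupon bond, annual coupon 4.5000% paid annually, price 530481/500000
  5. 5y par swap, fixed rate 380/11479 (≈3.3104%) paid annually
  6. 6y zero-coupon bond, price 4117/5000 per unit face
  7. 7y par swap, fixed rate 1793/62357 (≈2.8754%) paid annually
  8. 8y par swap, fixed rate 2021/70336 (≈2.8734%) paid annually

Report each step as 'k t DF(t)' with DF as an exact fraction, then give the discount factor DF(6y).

step 1 [1y] zero: DF = P = 989/1000 ≈ 0.989000
step 2 [2y] bond c/1=3/80: DF=(408919/400000 − 3/80·(0.989000))/(1+3/80) = 1187/1250 ≈ 0.949600
step 3 [3y] zero: DF = P = 73/80 ≈ 0.912500
step 4 [4y] bond c/1=9/200: DF=(530481/500000 − 9/200·(0.989000+0.949600+0.912500))/(1+9/200) = 357/400 ≈ 0.892500
step 5 [5y] swap r/1=380/11479: DF=(1 − 380/11479·(0.989000+0.949600+0.912500+0.892500))/(1+380/11479) = 106/125 ≈ 0.848000
step 6 [6y] zero: DF = P = 4117/5000 ≈ 0.823400
step 7 [7y] swap r/1=1793/62357: DF=(1 − 1793/62357·(0.989000+0.949600+0.912500+0.892500+0.848000+0.823400))/(1+1793/62357) = 8207/10000 ≈ 0.820700
step 8 [8y] swap r/1=2021/70336: DF=(1 − 2021/70336·(0.989000+0.949600+0.912500+0.892500+0.848000+0.823400+0.820700))/(1+2021/70336) = 7979/10000 ≈ 0.797900

1 1 989/1000
2 2 1187/1250
3 3 73/80
4 4 357/400
5 5 106/125
6 6 4117/5000
7 7 8207/10000
8 8 7979/10000
DF(6y) = 4117/5000 ≈ 0.823400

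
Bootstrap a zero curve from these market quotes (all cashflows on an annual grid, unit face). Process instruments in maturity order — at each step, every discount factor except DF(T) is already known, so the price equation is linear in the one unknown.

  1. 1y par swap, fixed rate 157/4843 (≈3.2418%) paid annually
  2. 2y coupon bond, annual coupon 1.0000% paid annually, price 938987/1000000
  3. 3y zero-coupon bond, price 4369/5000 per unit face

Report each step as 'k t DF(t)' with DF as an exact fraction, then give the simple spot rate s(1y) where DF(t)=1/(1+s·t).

step 1 [1y] swap r/1=157/4843: DF=(1 − 157/4843·(0))/(1+157/4843) = 4843/5000 ≈ 0.968600
step 2 [2y] bond c/1=1/100: DF=(938987/1000000 − 1/100·(0.968600))/(1+1/100) = 9201/10000 ≈ 0.920100
step 3 [3y] zero: DF = P = 4369/5000 ≈ 0.873800

1 1 4843/5000
2 2 9201/10000
3 3 4369/5000
s(1y) = (1/(4843/5000) − 1)/(1) = 157/4843 ≈ 3.2418%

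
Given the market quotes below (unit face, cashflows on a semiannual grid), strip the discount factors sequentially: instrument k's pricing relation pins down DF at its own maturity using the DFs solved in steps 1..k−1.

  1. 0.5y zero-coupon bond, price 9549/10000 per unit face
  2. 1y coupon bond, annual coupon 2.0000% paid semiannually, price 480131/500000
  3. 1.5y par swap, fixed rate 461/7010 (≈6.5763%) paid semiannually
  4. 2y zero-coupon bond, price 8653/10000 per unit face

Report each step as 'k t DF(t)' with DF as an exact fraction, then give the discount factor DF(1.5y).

1 1/2 9549/10000
2 1 9413/10000
3 3/2 4539/5000
4 2 8653/10000
DF(1.5y) = 4539/5000 ≈ 0.907800

step 1 [0.5y] zero: DF = P = 9549/10000 ≈ 0.954900
step 2 [1y] bond c/2=1/100: DF=(480131/500000 − 1/100·(0.954900))/(1+1/100) = 9413/10000 ≈ 0.941300
step 3 [1.5y] swap r/2=461/14020: DF=(1 − 461/14020·(0.954900+0.941300))/(1+461/14020) = 4539/5000 ≈ 0.907800
step 4 [2y] zero: DF = P = 8653/10000 ≈ 0.865300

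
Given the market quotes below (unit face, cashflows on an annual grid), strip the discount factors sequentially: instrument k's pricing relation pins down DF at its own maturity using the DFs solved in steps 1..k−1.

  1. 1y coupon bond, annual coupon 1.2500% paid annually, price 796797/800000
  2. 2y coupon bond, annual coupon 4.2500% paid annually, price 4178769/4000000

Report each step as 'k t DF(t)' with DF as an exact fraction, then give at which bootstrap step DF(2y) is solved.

1 1 9837/10000
2 2 481/500
DF(2y) is solved at step 2

step 1 [1y] bond c/1=1/80: DF=(796797/800000 − 1/80·(0))/(1+1/80) = 9837/10000 ≈ 0.983700
step 2 [2y] bond c/1=17/400: DF=(4178769/4000000 − 17/400·(0.983700))/(1+17/400) = 481/500 ≈ 0.962000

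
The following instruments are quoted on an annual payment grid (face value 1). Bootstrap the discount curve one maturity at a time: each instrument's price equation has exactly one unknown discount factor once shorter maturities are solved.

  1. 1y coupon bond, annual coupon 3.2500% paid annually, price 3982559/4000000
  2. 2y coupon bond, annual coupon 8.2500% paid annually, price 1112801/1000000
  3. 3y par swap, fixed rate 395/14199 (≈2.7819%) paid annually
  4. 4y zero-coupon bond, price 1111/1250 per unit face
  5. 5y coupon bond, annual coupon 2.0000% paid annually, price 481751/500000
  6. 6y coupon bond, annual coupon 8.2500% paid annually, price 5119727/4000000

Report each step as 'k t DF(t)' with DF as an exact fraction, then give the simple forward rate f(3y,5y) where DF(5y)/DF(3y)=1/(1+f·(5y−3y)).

1 1 9643/10000
2 2 1909/2000
3 3 921/1000
4 4 1111/1250
5 5 1743/2000
6 6 4159/5000
f(3y,5y) = ((921/1000)/(1743/2000) − 1)/(2) = 33/1162 ≈ 2.8399%

step 1 [1y] bond c/1=13/400: DF=(3982559/4000000 − 13/400·(0))/(1+13/400) = 9643/10000 ≈ 0.964300
step 2 [2y] bond c/1=33/400: DF=(1112801/1000000 − 33/400·(0.964300))/(1+33/400) = 1909/2000 ≈ 0.954500
step 3 [3y] swap r/1=395/14199: DF=(1 − 395/14199·(0.964300+0.954500))/(1+395/14199) = 921/1000 ≈ 0.921000
step 4 [4y] zero: DF = P = 1111/1250 ≈ 0.888800
step 5 [5y] bond c/1=1/50: DF=(481751/500000 − 1/50·(0.964300+0.954500+0.921000+0.888800))/(1+1/50) = 1743/2000 ≈ 0.871500
step 6 [6y] bond c/1=33/400: DF=(5119727/4000000 − 33/400·(0.964300+0.954500+0.921000+0.888800+0.871500))/(1+33/400) = 4159/5000 ≈ 0.831800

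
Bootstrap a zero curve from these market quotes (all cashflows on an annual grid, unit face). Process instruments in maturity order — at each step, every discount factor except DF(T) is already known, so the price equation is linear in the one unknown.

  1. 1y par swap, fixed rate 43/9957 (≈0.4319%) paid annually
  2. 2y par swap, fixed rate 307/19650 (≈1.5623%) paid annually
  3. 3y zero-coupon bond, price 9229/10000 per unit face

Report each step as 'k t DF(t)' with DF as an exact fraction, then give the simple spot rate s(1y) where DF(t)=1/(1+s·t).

step 1 [1y] swap r/1=43/9957: DF=(1 − 43/9957·(0))/(1+43/9957) = 9957/10000 ≈ 0.995700
step 2 [2y] swap r/1=307/19650: DF=(1 − 307/19650·(0.995700))/(1+307/19650) = 9693/10000 ≈ 0.969300
step 3 [3y] zero: DF = P = 9229/10000 ≈ 0.922900

1 1 9957/10000
2 2 9693/10000
3 3 9229/10000
s(1y) = (1/(9957/10000) − 1)/(1) = 43/9957 ≈ 0.4319%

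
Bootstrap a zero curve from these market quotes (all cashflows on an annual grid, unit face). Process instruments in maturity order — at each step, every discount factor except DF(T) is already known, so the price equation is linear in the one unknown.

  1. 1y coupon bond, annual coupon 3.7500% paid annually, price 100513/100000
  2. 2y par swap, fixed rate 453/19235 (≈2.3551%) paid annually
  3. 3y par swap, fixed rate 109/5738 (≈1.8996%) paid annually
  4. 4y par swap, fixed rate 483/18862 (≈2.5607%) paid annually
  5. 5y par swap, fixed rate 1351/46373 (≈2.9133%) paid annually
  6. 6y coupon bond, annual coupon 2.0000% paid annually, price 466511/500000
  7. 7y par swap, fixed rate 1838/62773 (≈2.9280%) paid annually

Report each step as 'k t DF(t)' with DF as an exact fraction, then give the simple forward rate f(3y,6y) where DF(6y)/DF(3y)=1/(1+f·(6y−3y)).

step 1 [1y] bond c/1=3/80: DF=(100513/100000 − 3/80·(0))/(1+3/80) = 1211/1250 ≈ 0.968800
step 2 [2y] swap r/1=453/19235: DF=(1 − 453/19235·(0.968800))/(1+453/19235) = 9547/10000 ≈ 0.954700
step 3 [3y] swap r/1=109/5738: DF=(1 − 109/5738·(0.968800+0.954700))/(1+109/5738) = 1891/2000 ≈ 0.945500
step 4 [4y] swap r/1=483/18862: DF=(1 − 483/18862·(0.968800+0.954700+0.945500))/(1+483/18862) = 4517/5000 ≈ 0.903400
step 5 [5y] swap r/1=1351/46373: DF=(1 − 1351/46373·(0.968800+0.954700+0.945500+0.903400))/(1+1351/46373) = 8649/10000 ≈ 0.864900
step 6 [6y] bond c/1=1/50: DF=(466511/500000 − 1/50·(0.968800+0.954700+0.945500+0.903400+0.864900))/(1+1/50) = 4119/5000 ≈ 0.823800
step 7 [7y] swap r/1=1838/62773: DF=(1 − 1838/62773·(0.968800+0.954700+0.945500+0.903400+0.864900+0.823800))/(1+1838/62773) = 4081/5000 ≈ 0.816200

1 1 1211/1250
2 2 9547/10000
3 3 1891/2000
4 4 4517/5000
5 5 8649/10000
6 6 4119/5000
7 7 4081/5000
f(3y,6y) = ((1891/2000)/(4119/5000) − 1)/(3) = 1217/24714 ≈ 4.9243%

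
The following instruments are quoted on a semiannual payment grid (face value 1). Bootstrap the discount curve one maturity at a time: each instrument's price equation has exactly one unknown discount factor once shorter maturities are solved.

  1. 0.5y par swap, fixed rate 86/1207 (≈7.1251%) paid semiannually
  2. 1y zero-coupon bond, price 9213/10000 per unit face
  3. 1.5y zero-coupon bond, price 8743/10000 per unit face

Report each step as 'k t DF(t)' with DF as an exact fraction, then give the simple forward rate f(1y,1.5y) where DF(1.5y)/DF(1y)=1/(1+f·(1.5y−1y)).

step 1 [0.5y] swap r/2=43/1207: DF=(1 − 43/1207·(0))/(1+43/1207) = 1207/1250 ≈ 0.965600
step 2 [1y] zero: DF = P = 9213/10000 ≈ 0.921300
step 3 [1.5y] zero: DF = P = 8743/10000 ≈ 0.874300

1 1/2 1207/1250
2 1 9213/10000
3 3/2 8743/10000
f(1y,1.5y) = ((9213/10000)/(8743/10000) − 1)/(1/2) = 940/8743 ≈ 10.7515%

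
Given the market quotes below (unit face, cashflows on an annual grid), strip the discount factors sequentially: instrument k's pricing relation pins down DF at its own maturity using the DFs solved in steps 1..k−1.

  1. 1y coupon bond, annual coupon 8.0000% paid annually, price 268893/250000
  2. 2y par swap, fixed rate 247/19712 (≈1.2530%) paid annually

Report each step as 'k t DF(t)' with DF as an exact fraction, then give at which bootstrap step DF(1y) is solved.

1 1 9959/10000
2 2 9753/10000
DF(1y) is solved at step 1

step 1 [1y] bond c/1=2/25: DF=(268893/250000 − 2/25·(0))/(1+2/25) = 9959/10000 ≈ 0.995900
step 2 [2y] swap r/1=247/19712: DF=(1 − 247/19712·(0.995900))/(1+247/19712) = 9753/10000 ≈ 0.975300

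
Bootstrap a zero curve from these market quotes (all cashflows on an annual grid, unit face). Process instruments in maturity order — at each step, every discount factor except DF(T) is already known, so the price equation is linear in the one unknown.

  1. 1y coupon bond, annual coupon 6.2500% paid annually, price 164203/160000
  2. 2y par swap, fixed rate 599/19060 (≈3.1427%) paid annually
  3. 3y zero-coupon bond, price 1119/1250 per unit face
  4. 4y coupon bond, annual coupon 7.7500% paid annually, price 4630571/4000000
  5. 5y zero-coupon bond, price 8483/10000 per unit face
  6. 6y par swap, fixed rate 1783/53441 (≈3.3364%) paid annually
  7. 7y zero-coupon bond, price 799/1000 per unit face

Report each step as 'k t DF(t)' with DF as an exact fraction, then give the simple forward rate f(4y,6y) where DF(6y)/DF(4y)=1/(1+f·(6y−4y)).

step 1 [1y] bond c/1=1/16: DF=(164203/160000 − 1/16·(0))/(1+1/16) = 9659/10000 ≈ 0.965900
step 2 [2y] swap r/1=599/19060: DF=(1 − 599/19060·(0.965900))/(1+599/19060) = 9401/10000 ≈ 0.940100
step 3 [3y] zero: DF = P = 1119/1250 ≈ 0.895200
step 4 [4y] bond c/1=31/400: DF=(4630571/4000000 − 31/400·(0.965900+0.940100+0.895200))/(1+31/400) = 8729/10000 ≈ 0.872900
step 5 [5y] zero: DF = P = 8483/10000 ≈ 0.848300
step 6 [6y] swap r/1=1783/53441: DF=(1 − 1783/53441·(0.965900+0.940100+0.895200+0.872900+0.848300))/(1+1783/53441) = 8217/10000 ≈ 0.821700
step 7 [7y] zero: DF = P = 799/1000 ≈ 0.799000

1 1 9659/10000
2 2 9401/10000
3 3 1119/1250
4 4 8729/10000
5 5 8483/10000
6 6 8217/10000
7 7 799/1000
f(4y,6y) = ((8729/10000)/(8217/10000) − 1)/(2) = 256/8217 ≈ 3.1155%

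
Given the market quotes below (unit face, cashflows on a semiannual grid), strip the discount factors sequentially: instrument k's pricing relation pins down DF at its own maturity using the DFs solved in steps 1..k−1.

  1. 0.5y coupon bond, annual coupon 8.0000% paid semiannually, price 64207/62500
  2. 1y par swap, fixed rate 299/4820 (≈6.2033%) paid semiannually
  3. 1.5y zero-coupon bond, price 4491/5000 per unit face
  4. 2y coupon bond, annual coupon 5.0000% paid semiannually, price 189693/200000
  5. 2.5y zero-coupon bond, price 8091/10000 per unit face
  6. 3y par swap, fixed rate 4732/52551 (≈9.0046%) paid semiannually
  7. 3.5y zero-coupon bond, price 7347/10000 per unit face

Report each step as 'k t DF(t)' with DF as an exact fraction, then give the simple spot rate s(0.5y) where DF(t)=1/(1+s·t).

step 1 [0.5y] bond c/2=1/25: DF=(64207/62500 − 1/25·(0))/(1+1/25) = 4939/5000 ≈ 0.987800
step 2 [1y] swap r/2=299/9640: DF=(1 − 299/9640·(0.987800))/(1+299/9640) = 4701/5000 ≈ 0.940200
step 3 [1.5y] zero: DF = P = 4491/5000 ≈ 0.898200
step 4 [2y] bond c/2=1/40: DF=(189693/200000 − 1/40·(0.987800+0.940200+0.898200))/(1+1/40) = 2141/2500 ≈ 0.856400
step 5 [2.5y] zero: DF = P = 8091/10000 ≈ 0.809100
step 6 [3y] swap r/2=2366/52551: DF=(1 − 2366/52551·(0.987800+0.940200+0.898200+0.856400+0.809100))/(1+2366/52551) = 3817/5000 ≈ 0.763400
step 7 [3.5y] zero: DF = P = 7347/10000 ≈ 0.734700

1 1/2 4939/5000
2 1 4701/5000
3 3/2 4491/5000
4 2 2141/2500
5 5/2 8091/10000
6 3 3817/5000
7 7/2 7347/10000
s(0.5y) = (1/(4939/5000) − 1)/(1/2) = 122/4939 ≈ 2.4701%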